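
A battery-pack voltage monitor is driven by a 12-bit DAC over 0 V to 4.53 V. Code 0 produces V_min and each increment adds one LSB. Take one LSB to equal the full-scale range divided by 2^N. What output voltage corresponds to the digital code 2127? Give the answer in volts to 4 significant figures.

Span = 4.53 V. LSB = 4.53 V / 2^12.
V_out = V_min + code × LSB = 0 V + 2127 × 4.53 V / 4096
      = 0 V + 2.35237 V = 2.35237 V.

2.352 V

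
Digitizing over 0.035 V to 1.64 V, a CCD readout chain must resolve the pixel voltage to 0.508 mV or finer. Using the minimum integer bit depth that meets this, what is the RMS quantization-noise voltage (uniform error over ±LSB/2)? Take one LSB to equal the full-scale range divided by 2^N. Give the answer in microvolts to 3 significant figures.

Range = 1.64 − (0.035) = 1.605 V.
1.605 V / 0.508 mV = 3159. Since 2^11 = 2048 and 2^12 = 4096, N = 12.
LSB = 1.605 V / 2^12 = 391.85 µV.
V_rms = LSB/√12 = 113 µV.

113 µV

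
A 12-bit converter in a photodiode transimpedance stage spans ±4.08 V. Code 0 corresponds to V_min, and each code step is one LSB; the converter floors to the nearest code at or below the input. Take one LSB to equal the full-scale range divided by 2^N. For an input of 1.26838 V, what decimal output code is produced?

2684

Full-scale range = 4.08 V − (-4.08 V) = 8.16 V. LSB = 8.16 V / 2^12 ≈ 1.992 mV.
(V_in − V_min) × 2^12/range = (1.26838 − (-4.08)) × 4096/8.16 = 2684.677.
Floor → code = 2684.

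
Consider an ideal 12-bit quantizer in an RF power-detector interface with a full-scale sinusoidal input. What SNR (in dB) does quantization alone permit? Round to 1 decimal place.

6.02(12) + 1.76 = 72.24 + 1.76 = 74.00 dB.

74.0 dB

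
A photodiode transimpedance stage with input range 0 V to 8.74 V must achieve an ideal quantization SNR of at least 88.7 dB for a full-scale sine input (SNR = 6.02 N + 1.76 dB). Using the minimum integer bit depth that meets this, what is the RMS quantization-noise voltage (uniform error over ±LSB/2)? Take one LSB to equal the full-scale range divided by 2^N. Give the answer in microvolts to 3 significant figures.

77.0 µV

Span = 8.74 V.
Solving 6.02 N ≥ 88.7 − 1.76: N ≥ 14.442. Round up → N = 15.
LSB = 8.74 V ÷ 2^15 = 8.74/32768 V = 266.72 µV.
V_rms = LSB/√12 = 77.0 µV.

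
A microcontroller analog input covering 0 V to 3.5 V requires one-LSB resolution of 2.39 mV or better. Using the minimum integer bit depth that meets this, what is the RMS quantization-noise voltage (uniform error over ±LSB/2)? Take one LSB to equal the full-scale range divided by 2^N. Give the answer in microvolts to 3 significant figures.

Span = 3.5 V.
Need 2^N ≥ 3.5 V / 2.39 mV = 1464 → N_min = 11.
LSB = 3.5 V ÷ 2^11 = 3.5/2048 V = 1.7090 mV.
V_rms = LSB/√12 = 493 µV.

493 µV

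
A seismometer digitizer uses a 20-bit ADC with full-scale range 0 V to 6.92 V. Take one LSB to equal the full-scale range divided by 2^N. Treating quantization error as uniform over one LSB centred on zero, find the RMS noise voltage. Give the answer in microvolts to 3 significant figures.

V_FS = 6.92 V.
One LSB is 6.92 V / 1048576 = 6.5994 µV.
For a uniform distribution on [−LSB/2, +LSB/2], V_rms = LSB/√12 = 6.5994 µV/3.4641 = 1.91 µV.

1.91 µV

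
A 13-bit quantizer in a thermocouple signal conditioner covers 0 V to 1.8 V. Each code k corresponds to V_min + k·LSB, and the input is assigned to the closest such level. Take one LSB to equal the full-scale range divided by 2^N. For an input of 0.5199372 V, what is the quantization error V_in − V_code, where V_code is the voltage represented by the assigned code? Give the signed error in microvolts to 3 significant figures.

+64.2 µV

Full-scale range = 1.8 V. LSB = 1.8 V / 2^13 ≈ 219.7 µV.
(0.5199372 − (0)) / LSB = 0.5199372 × 8192/1.8 = 2366.2920. Nearest integer: k = 2366.
V_code = 0 + (2366/8192) × 1.8 = 0.5198730469 V.
V_in − V_code = 0.5199372 − (0.5198730469) = +64.2 µV.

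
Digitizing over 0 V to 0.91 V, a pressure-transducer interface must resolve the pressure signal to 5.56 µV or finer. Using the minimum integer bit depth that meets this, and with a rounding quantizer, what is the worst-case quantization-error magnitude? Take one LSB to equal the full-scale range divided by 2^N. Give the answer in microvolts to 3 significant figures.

1.74 µV

Span = 0.91 V.
Required number of levels: 0.91/5.56 µV = 163670; smallest N with 2^N ≥ that is 18.
One LSB is 0.91 V / 262144 = 3.4714 µV.
Half an LSB is 1.74 µV.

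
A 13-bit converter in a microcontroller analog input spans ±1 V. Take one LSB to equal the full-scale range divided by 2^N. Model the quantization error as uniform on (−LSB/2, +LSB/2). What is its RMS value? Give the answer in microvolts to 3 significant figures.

Span: 1 V − (-1 V) = 2 V.
LSB = 2 V / 2^13 = 244.14 µV.
For a uniform distribution on [−LSB/2, +LSB/2], V_rms = LSB/√12 = 244.14 µV/3.4641 = 70.5 µV.

70.5 µV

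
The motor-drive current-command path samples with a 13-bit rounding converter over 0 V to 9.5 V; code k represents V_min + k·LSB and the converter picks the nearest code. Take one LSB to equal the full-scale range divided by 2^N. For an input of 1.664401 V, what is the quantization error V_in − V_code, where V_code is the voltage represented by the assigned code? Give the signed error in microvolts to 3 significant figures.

Full-scale range = 9.5 V. LSB = 9.5 V / 2^13 ≈ 1.160 mV.
(V_in − V_min)/LSB = (1.664401 − (0)) × 8192/9.5 = 1435.2393 → nearest code k = 1435.
Reconstructed level: 0 + 1435 × 9.5/8192 V = 1.664123535 V.
V_in − V_code = 1.664401 − (1.664123535) = +277 µV.

+277 µV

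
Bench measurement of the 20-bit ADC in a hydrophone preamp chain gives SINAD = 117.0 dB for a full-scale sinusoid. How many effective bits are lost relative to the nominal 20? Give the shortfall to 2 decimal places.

ENOB = (SINAD − 1.76)/6.02 = (117.0 − 1.76)/6.02 = 19.1429 bits.
20 − 19.1429 = 0.86 bits below nominal.

0.86 bits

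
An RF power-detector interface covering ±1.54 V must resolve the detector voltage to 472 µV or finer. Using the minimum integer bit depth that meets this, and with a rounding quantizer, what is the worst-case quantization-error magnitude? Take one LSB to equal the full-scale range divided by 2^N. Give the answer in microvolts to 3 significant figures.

188 µV

The full-scale span is 1.54 − (-1.54) = 3.08 V.
3.08 V / 472 µV = 6525. Since 2^12 = 4096 and 2^13 = 8192, N = 13.
One LSB is 3.08 V / 8192 = 375.98 µV.
Max error for round-to-nearest is LSB/2 = 188 µV.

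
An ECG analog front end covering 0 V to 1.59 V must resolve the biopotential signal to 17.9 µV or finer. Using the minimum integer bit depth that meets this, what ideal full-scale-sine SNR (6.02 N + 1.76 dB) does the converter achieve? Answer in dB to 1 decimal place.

Full-scale range = 1.59 V.
Need 2^N ≥ 1.59 V / 17.9 µV = 88830 → N_min = 17.
Ideal SNR at N = 17: 6.02·17 + 1.76 = 104.1 dB.

104.1 dB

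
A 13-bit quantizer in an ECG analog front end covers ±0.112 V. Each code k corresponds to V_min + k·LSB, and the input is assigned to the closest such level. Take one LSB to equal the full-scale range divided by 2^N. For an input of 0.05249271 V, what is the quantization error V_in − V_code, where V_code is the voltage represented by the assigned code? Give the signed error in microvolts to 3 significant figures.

Span: 0.112 V − (-0.112 V) = 0.224 V. LSB = 0.224 V / 2^13 ≈ 27.34 µV.
(V_in − V_min)/LSB = (0.05249271 − (-0.112)) × 8192/0.224 = 6015.7334 → nearest code k = 6016.
Reconstructed level: -0.112 + 6016 × 0.224/8192 V = 0.05250000000 V.
Error = V_in − V_code = 0.05249271 − (0.05250000000) = −7.29 µV.

−7.29 µV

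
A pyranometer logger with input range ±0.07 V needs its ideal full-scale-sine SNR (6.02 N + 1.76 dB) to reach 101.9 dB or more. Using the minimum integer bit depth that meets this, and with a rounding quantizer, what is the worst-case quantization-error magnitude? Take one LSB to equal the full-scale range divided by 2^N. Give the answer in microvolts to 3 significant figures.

0.534 µV

The full-scale span is 0.07 − (-0.07) = 0.14 V.
6.02 N + 1.76 ≥ 101.9 gives N ≥ 16.635, so the minimum integer is 17.
One LSB is 0.14 V / 131072 = 1.0681 µV.
Half an LSB is 0.534 µV.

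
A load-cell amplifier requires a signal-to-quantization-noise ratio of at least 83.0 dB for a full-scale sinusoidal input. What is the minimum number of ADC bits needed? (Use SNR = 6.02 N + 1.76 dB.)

14 bits

Required N = ⌈(83.0 − 1.76)/6.02⌉ = ⌈13.495⌉ = 14.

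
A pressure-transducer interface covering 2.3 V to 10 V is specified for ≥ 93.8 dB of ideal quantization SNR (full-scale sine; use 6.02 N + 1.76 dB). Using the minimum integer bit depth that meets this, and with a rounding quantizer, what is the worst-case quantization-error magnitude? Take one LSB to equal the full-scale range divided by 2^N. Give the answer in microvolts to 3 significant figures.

The full-scale span is 10 − (2.3) = 7.7 V.
Required N = ⌈(93.8 − 1.76)/6.02⌉ = ⌈15.289⌉ = 16.
LSB = 7.7 V / 2^16 = 117.49 µV.
|e|_max = LSB/2 = 58.7 µV.

58.7 µV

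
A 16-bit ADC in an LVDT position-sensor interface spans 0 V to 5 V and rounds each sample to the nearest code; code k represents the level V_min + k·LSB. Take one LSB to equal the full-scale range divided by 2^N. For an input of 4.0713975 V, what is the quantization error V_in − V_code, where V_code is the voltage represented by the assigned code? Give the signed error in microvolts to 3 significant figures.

−28.9 µV

Range is 5 V. LSB = 5 V / 2^16 ≈ 76.29 µV.
(V_in − V_min)/LSB = (4.0713975 − (0)) × 65536/5 = 53364.6213 → nearest code k = 53365.
V_code = V_min + k × range/2^16 = 0 + 53365 × 5/65536 = 4.0714263916 V.
e = 4.0713975 − (4.0714263916) = −28.9 µV.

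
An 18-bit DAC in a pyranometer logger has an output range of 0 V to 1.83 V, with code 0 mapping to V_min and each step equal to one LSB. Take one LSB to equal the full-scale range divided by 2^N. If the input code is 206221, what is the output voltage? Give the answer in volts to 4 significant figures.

Range is 1.83 V. LSB = 1.83 V / 2^18.
Output = V_min + (206221/262144) × range = 0 + 0.786671 × 1.83 V
      = 0 + 1.43961 = 1.43961 V.

1.440 V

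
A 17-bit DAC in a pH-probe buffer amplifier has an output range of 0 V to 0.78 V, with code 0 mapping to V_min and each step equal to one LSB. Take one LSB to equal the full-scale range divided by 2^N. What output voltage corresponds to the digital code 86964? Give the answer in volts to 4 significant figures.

0.5175 V

V_FS = 0.78 V. LSB = 0.78 V / 2^17.
V_out = 0 + 86964 × (0.78/131072) V
      = 0 V + 0.517516 V = 0.517516 V.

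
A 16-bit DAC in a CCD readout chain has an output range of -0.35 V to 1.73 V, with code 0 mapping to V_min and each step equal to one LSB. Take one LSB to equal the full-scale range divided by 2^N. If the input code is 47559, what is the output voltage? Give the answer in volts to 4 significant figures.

1.159 V

Span: 1.73 V − (-0.35 V) = 2.08 V. LSB = 2.08 V / 2^16.
V_out = V_min + code × LSB = -0.35 V + 47559 × 2.08 V / 65536
      = -0.35 + 1.50944 = 1.15944 V.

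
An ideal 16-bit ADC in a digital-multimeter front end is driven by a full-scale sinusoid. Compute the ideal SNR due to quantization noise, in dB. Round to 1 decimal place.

SNR = 6.02·16 + 1.76 = 98.08 dB.

98.1 dB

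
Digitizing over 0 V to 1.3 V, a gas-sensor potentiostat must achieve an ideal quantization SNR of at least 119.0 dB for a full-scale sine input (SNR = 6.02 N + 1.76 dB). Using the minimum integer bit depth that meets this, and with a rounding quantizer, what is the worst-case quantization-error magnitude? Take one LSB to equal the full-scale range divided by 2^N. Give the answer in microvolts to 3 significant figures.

V_FS = 1.3 V.
6.02 N + 1.76 ≥ 119.0 gives N ≥ 19.475, so the minimum integer is 20.
LSB = 1.3 V / 2^20 = 1.2398 µV.
|e|_max = LSB/2 = 0.620 µV.

0.620 µV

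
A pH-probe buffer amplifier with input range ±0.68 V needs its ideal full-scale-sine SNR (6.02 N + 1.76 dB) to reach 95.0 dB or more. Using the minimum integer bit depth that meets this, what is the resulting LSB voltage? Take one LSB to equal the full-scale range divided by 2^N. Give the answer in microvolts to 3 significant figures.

The full-scale span is 0.68 − (-0.68) = 1.36 V.
N ≥ (95.0 − 1.76)/6.02 = 15.488 → N_min = 16.
LSB = 1.36 V ÷ 2^16 = 1.36/65536 V = 20.8 µV.

20.8 µV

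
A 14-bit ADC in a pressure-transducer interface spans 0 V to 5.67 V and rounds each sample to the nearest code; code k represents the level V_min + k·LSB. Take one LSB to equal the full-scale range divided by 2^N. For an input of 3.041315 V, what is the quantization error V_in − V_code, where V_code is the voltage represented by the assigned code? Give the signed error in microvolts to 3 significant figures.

Full-scale range = 5.67 V. LSB = 5.67 V / 2^14 ≈ 346.1 µV.
(3.041315 − (0)) / LSB = 3.041315 × 16384/5.67 = 8788.1667. Nearest integer: k = 8788.
V_code = 0 + (8788/16384) × 5.67 = 3.0412573242 V.
e = 3.041315 − (3.0412573242) = +57.7 µV.

+57.7 µV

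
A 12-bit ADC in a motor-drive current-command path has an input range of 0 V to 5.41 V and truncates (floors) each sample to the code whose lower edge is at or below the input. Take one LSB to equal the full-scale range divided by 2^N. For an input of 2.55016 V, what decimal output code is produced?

1930

V_FS = 5.41 V. LSB = 5.41 V / 2^12 ≈ 1.321 mV.
V_in − V_min = 2.55016 − (0) = 2.55016 V.
Divide by LSB: 2.55016 × 4096/5.41 = 1930.7681.
Truncating gives code 1930.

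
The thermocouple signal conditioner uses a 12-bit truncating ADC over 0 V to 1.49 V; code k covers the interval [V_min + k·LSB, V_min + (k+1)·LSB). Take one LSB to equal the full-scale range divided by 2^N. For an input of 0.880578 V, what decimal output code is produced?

V_FS = 1.49 V. LSB = 1.49 V / 2^12 ≈ 363.8 µV.
V_in − V_min = 0.880578 − (0) = 0.880578 V.
Divide by LSB: 0.880578 × 4096/1.49 = 2420.7030.
Truncating gives code 2420.

2420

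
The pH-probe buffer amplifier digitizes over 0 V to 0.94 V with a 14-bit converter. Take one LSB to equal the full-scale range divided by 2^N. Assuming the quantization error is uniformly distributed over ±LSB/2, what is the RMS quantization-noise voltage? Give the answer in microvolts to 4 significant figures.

Span = 0.94 V.
LSB = 0.94 V / 2^14 = 57.3730 µV.
σ_q = LSB/√12 = 57.3730 µV/3.4641 = 16.56 µV.

16.56 µV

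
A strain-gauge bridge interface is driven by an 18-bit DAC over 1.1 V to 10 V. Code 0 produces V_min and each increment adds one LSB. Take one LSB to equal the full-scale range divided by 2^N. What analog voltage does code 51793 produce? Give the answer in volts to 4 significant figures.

2.858 V

Span: 10 V − (1.1 V) = 8.9 V. LSB = 8.9 V / 2^18.
Output = V_min + (51793/262144) × range = 1.1 + 0.197575 × 8.9 V
      = 1.1 + 1.75841 = 2.85841 V.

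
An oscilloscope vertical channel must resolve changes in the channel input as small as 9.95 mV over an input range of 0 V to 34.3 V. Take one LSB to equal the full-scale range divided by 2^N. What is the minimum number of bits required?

Full-scale range = 34.3 V.
Levels needed ≥ 34.3/9.95 mV = 3447. 2^12 = 4096 suffices, so N_min = 12.

12 bits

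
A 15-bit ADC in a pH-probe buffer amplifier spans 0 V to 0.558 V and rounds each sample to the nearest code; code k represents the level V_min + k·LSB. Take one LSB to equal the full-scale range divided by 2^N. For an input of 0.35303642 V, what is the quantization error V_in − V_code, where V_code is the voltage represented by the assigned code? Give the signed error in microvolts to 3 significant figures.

−4.84 µV

V_FS = 0.558 V. LSB = 0.558 V / 2^15 ≈ 17.03 µV.
Position in LSBs: (0.35303642 − (0)) × 32768/0.558 = 20731.7158; rounding gives k = 20732.
V_code = 0 + (20732/32768) × 0.558 = 0.35304125977 V.
e = 0.35303642 − (0.35304125977) = −4.84 µV.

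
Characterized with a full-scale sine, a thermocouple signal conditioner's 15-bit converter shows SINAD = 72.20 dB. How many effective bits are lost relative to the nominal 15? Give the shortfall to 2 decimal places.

3.30 bits

ENOB = (SINAD − 1.76)/6.02 = (72.20 − 1.76)/6.02 = 11.7010 bits.
15 − 11.7010 = 3.30 bits below nominal.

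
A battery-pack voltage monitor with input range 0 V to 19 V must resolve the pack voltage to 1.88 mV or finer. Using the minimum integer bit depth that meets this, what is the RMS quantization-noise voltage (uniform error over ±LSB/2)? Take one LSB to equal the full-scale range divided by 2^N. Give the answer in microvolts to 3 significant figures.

Full-scale range = 19 V.
Required number of levels: 19/1.88 mV = 10106; smallest N with 2^N ≥ that is 14.
Step size = 19/16384 V = 1.1597 mV.
RMS noise = LSB/√12 = 335 µV.

335 µV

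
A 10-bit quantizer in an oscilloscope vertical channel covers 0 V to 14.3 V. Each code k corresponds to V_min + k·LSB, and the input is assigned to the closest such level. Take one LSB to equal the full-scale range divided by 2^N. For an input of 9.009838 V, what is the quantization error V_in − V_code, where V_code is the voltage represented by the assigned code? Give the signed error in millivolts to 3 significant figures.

Span = 14.3 V. LSB = 14.3 V / 2^10 ≈ 13.96 mV.
Position in LSBs: (9.009838 − (0)) × 1024/14.3 = 645.1800; rounding gives k = 645.
V_code = V_min + k × range/2^10 = 0 + 645 × 14.3/1024 = 9.007324219 V.
Error = V_in − V_code = 9.009838 − (9.007324219) = +2.51 mV.

+2.51 mV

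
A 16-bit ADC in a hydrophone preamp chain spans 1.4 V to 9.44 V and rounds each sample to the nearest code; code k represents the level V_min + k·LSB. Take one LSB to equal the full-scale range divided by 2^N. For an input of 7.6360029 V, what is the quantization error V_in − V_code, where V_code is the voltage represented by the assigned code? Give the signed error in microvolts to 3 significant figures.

+22.1 µV

Span: 9.44 V − (1.4 V) = 8.04 V. LSB = 8.04 V / 2^16 ≈ 122.7 µV.
Position in LSBs: (7.6360029 − (1.4)) × 65536/8.04 = 50831.1799; rounding gives k = 50831.
Reconstructed level: 1.4 + 50831 × 8.04/65536 V = 7.6359808350 V.
e = 7.6360029 − (7.6359808350) = +22.1 µV.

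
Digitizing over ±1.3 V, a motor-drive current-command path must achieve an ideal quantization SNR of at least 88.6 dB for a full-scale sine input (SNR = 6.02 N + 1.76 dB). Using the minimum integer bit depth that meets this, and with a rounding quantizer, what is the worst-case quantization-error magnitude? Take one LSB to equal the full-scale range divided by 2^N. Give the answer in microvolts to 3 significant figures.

Span: 1.3 V − (-1.3 V) = 2.6 V.
Required N = ⌈(88.6 − 1.76)/6.02⌉ = ⌈14.425⌉ = 15.
LSB = 2.6 V / 2^15 = 79.346 µV.
|e|_max = LSB/2 = 39.7 µV.

39.7 µV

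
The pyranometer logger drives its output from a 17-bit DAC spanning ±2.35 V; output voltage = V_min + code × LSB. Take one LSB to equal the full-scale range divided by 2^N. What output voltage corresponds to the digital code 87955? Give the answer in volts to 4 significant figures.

The full-scale span is 2.35 − (-2.35) = 4.7 V. LSB = 4.7 V / 2^17.
V_out = -2.35 + 87955 × (4.7/131072) V
      = -2.35 + 3.15390 = 0.803904 V.

0.8039 V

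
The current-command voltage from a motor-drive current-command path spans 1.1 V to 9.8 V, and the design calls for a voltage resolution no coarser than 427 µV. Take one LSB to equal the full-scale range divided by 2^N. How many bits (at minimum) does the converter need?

15 bits

Range = 9.8 − (1.1) = 8.7 V.
8.7 V / 427 µV = 20370. Since 2^14 = 16384 and 2^15 = 32768, N = 15.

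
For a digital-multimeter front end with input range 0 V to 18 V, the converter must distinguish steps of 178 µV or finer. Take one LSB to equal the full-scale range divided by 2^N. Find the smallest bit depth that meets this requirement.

17 bits

Span = 18 V.
Need 2^N ≥ 18 V / 178 µV = 101100 → N_min = 17.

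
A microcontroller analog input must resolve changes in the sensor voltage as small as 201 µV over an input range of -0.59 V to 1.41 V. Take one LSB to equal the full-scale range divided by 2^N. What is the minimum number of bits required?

Range = 1.41 − (-0.59) = 2 V.
2 V / 201 µV = 9950. Since 2^13 = 8192 and 2^14 = 16384, N = 14.

14 bits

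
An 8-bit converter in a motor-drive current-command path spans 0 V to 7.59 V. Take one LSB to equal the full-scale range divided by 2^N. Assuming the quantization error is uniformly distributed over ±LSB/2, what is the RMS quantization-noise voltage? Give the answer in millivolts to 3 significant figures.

8.56 mV

Span = 7.59 V.
One LSB is 7.59 V / 256 = 29.648 mV.
For a uniform distribution on [−LSB/2, +LSB/2], V_rms = LSB/√12 = 29.648 mV/3.4641 = 8.56 mV.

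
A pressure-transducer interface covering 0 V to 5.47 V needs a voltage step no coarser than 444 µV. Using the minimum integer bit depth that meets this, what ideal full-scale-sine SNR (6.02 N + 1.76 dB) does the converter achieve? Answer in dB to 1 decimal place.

Full-scale range = 5.47 V.
Levels needed ≥ 5.47/444 µV = 12320. 2^14 = 16384 suffices, so N_min = 14.
6.02(14) + 1.76 = 86.04 dB.

86.0 dB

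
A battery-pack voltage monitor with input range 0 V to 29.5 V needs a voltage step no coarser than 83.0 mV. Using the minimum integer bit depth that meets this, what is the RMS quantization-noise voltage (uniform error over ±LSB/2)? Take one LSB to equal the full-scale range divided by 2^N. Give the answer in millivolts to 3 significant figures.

16.6 mV

Span = 29.5 V.
Need 2^N ≥ 29.5 V / 83.0 mV = 355.4 → N_min = 9.
One LSB is 29.5 V / 512 = 57.617 mV.
σ_q = LSB/√12 = 57.617 mV/3.4641 = 16.6 mV.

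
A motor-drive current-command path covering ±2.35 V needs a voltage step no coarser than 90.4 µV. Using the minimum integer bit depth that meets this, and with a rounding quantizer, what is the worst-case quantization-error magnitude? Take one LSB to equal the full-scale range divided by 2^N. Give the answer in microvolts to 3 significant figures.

35.9 µV

Span: 2.35 V − (-2.35 V) = 4.7 V.
Need 2^N ≥ 4.7 V / 90.4 µV = 51990 → N_min = 16.
LSB = 4.7 V ÷ 2^16 = 4.7/65536 V = 71.716 µV.
Max error for round-to-nearest is LSB/2 = 35.9 µV.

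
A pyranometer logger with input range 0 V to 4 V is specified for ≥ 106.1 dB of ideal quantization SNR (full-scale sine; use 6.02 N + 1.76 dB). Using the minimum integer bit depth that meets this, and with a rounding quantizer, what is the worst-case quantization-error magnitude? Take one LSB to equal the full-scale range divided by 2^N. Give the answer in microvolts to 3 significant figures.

7.63 µV

Range is 4 V.
Solving 6.02 N ≥ 106.1 − 1.76: N ≥ 17.332. Round up → N = 18.
LSB = 4 V ÷ 2^18 = 4/262144 V = 15.259 µV.
|e|_max = LSB/2 = 7.63 µV.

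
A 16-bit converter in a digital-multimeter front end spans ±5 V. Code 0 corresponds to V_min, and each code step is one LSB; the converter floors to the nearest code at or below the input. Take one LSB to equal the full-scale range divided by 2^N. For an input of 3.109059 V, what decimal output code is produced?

Span: 5 V − (-5 V) = 10 V. LSB = 10 V / 2^16 ≈ 152.6 µV.
V_in − V_min = 3.109059 − (-5) = 8.109059 V.
Divide by LSB: 8.109059 × 65536/10 = 53143.5291.
Truncating gives code 53143.

53143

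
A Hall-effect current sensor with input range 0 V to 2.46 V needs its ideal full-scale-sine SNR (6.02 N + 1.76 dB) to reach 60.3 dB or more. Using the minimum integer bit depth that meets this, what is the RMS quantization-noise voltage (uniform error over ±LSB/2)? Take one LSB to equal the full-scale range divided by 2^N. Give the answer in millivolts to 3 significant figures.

0.693 mV

Span = 2.46 V.
N ≥ (60.3 − 1.76)/6.02 = 9.724 → N_min = 10.
Step size = 2.46/1024 V = 2.4023 mV.
σ_q = LSB/√12 = 2.4023 mV/3.4641 = 0.693 mV.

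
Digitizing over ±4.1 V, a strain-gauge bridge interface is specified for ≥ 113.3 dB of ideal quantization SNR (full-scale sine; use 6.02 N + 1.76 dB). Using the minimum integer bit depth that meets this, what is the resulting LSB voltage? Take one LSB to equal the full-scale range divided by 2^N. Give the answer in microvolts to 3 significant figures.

Range = 4.1 − (-4.1) = 8.2 V.
Solving 6.02 N ≥ 113.3 − 1.76: N ≥ 18.528. Round up → N = 19.
LSB = 8.2 V / 2^19 = 15.6 µV.

15.6 µV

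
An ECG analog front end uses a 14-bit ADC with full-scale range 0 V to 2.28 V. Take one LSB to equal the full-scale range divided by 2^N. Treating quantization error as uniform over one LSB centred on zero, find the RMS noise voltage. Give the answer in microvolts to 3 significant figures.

40.2 µV

V_FS = 2.28 V.
LSB = 2.28 V / 2^14 = 139.16 µV.
σ_q = LSB/√12 = 139.16 µV/3.4641 = 40.2 µV.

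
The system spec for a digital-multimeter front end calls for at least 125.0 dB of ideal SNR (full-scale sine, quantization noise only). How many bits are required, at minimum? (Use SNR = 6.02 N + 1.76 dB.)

21 bits

N ≥ (125.0 − 1.76)/6.02 = 20.472 → N_min = 21.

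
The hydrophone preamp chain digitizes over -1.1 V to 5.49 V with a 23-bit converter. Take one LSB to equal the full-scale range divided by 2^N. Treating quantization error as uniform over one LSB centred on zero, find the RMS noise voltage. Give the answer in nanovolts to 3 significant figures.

Full-scale range = 5.49 V − (-1.1 V) = 6.59 V.
LSB = 6.59 V / 2^23 = 0.78559 µV.
RMS of a uniform error over width LSB is LSB/√12 = 227 nV.

227 nV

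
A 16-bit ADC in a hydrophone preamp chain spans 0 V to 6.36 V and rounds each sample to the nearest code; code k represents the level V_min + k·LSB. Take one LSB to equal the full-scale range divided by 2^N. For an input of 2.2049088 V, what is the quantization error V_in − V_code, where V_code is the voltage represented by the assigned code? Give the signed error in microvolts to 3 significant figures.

V_FS = 6.36 V. LSB = 6.36 V / 2^16 ≈ 97.05 µV.
(2.2049088 − (0)) / LSB = 2.2049088 × 65536/6.36 = 22720.2678. Nearest integer: k = 22720.
V_code = 0 + (22720/65536) × 6.36 = 2.2048828125 V.
e = 2.2049088 − (2.2048828125) = +26.0 µV.

+26.0 µV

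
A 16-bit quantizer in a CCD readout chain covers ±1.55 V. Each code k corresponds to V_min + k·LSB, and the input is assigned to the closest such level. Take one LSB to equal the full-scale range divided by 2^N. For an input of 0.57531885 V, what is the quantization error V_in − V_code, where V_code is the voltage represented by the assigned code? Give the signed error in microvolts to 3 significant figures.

Range = 1.55 − (-1.55) = 3.1 V. LSB = 3.1 V / 2^16 ≈ 47.30 µV.
(V_in − V_min)/LSB = (0.57531885 − (-1.55)) × 65536/3.1 = 44930.6117 → nearest code k = 44931.
V_code = -1.55 + (44931/65536) × 3.1 = 0.57533721924 V.
Error = V_in − V_code = 0.57531885 − (0.57533721924) = −18.4 µV.

−18.4 µV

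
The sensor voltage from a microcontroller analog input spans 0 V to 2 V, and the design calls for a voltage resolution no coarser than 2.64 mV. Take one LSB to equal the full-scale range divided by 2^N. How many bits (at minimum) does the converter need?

10 bits

Range is 2 V.
Levels needed ≥ 2/2.64 mV = 757.6. 2^10 = 1024 suffices, so N_min = 10.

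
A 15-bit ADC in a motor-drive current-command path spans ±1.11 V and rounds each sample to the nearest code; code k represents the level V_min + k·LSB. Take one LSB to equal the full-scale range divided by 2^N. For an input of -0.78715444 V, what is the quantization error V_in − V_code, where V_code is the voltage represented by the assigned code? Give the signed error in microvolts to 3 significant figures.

+21.5 µV

Span: 1.11 V − (-1.11 V) = 2.22 V. LSB = 2.22 V / 2^15 ≈ 67.75 µV.
(-0.78715444 − (-1.11)) / LSB = 0.32284556 × 32768/2.22 = 4765.3168. Nearest integer: k = 4765.
V_code = V_min + k × range/2^15 = -1.11 + 4765 × 2.22/32768 = -0.78717590332 V.
e = -0.78715444 − (-0.78717590332) = +21.5 µV.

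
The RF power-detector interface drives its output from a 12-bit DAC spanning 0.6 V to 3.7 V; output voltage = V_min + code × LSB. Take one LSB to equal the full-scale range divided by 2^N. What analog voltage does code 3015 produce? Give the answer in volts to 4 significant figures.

2.882 V

The full-scale span is 3.7 − (0.6) = 3.1 V. LSB = 3.1 V / 2^12.
Output = V_min + (3015/4096) × range = 0.6 + 0.736084 × 3.1 V
      = 0.6 + 2.28186 = 2.88186 V.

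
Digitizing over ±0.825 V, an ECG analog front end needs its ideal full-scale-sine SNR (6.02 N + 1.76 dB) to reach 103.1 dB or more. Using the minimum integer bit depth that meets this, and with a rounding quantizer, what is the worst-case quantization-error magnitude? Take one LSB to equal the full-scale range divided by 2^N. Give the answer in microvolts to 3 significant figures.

6.29 µV

Full-scale range = 0.825 V − (-0.825 V) = 1.65 V.
N ≥ (103.1 − 1.76)/6.02 = 16.834 → N_min = 17.
Step size = 1.65/131072 V = 12.589 µV.
Half an LSB is 6.29 µV.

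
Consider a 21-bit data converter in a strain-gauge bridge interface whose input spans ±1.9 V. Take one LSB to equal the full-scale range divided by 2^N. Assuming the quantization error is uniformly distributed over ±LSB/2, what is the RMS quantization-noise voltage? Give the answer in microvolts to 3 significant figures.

Full-scale range = 1.9 V − (-1.9 V) = 3.8 V.
LSB = 3.8 V / 2^21 = 1.8120 µV.
For a uniform distribution on [−LSB/2, +LSB/2], V_rms = LSB/√12 = 1.8120 µV/3.4641 = 0.523 µV.

0.523 µV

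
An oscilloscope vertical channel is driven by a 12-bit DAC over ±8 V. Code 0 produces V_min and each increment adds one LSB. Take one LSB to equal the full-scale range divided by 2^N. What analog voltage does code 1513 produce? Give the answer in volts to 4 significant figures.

-2.090 V

The full-scale span is 8 − (-8) = 16 V. LSB = 16 V / 2^12.
Output = V_min + (1513/4096) × range = -8 + 0.369385 × 16 V
      = -8 V + 5.91016 V = -2.08984 V.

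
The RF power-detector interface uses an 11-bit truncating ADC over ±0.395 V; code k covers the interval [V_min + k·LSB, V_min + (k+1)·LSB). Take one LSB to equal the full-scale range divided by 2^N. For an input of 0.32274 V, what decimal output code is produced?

The full-scale span is 0.395 − (-0.395) = 0.79 V. LSB = 0.79 V / 2^11 ≈ 385.7 µV.
code = ⌊(V_in − V_min)/LSB⌋ = ⌊(V_in − V_min) × 2^11 / range⌋
     = ⌊(0.32274 − (-0.395)) × 2048 / 0.79⌋ = ⌊0.71774 × 2048/0.79⌋
     = ⌊1860.673⌋ = 1860.

1860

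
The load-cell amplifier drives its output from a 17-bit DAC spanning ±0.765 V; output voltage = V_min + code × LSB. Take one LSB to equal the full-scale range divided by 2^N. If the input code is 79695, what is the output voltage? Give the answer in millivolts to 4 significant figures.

165.3 mV

Range = 0.765 − (-0.765) = 1.53 V. LSB = 1.53 V / 2^17.
Output = V_min + (79695/131072) × range = -0.765 + 0.608025 × 1.53 V
      = -0.765 + 0.930278 = 0.165278 V.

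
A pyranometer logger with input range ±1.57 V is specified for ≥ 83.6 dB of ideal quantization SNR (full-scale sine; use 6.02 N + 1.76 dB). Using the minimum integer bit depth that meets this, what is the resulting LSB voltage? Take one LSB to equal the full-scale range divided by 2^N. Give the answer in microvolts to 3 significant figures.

192 µV

The full-scale span is 1.57 − (-1.57) = 3.14 V.
Required N = ⌈(83.6 − 1.76)/6.02⌉ = ⌈13.595⌉ = 14.
LSB = 3.14 V ÷ 2^14 = 3.14/16384 V = 192 µV.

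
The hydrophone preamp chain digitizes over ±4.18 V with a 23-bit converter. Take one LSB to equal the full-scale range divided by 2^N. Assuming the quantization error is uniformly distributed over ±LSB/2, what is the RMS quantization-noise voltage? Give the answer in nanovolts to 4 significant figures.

287.7 nV

Span: 4.18 V − (-4.18 V) = 8.36 V.
LSB = 8.36 V ÷ 2^23 = 8.36/8388608 V = 0.996590 µV.
RMS of a uniform error over width LSB is LSB/√12 = 287.7 nV.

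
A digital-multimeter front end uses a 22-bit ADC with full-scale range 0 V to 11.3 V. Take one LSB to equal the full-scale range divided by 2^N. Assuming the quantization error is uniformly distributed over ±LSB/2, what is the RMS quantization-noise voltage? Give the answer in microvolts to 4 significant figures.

V_FS = 11.3 V.
One LSB is 11.3 V / 4194304 = 2.69413 µV.
RMS of a uniform error over width LSB is LSB/√12 = 0.7777 µV.

0.7777 µV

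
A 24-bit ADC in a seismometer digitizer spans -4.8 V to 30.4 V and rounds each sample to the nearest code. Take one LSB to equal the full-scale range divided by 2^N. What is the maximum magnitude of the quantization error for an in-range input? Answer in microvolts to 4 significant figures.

1.049 µV

Range = 30.4 − (-4.8) = 35.2 V.
One LSB is 35.2 V / 16777216 = 2.09808 µV.
|e|_max = LSB/2 = 1.049 µV.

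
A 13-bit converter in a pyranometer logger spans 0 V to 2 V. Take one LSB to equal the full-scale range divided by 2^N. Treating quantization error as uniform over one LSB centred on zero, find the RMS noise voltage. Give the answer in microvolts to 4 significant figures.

Span = 2 V.
LSB = 2 V ÷ 2^13 = 2/8192 V = 244.141 µV.
σ_q = LSB/√12 = 244.141 µV/3.4641 = 70.48 µV.

70.48 µV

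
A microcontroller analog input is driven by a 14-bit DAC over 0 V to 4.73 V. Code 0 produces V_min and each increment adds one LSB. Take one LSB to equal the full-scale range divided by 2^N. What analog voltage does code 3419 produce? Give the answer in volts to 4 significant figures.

0.9871 V

V_FS = 4.73 V. LSB = 4.73 V / 2^14.
V_out = V_min + code × LSB = 0 V + 3419 × 4.73 V / 16384
      = 0 V + 0.987053 V = 0.987053 V.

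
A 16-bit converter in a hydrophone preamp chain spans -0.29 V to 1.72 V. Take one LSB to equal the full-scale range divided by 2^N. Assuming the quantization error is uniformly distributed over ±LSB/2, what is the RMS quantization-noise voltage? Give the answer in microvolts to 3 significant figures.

8.85 µV

The full-scale span is 1.72 − (-0.29) = 2.01 V.
LSB = 2.01 V ÷ 2^16 = 2.01/65536 V = 30.670 µV.
σ_q = LSB/√12 = 30.670 µV/3.4641 = 8.85 µV.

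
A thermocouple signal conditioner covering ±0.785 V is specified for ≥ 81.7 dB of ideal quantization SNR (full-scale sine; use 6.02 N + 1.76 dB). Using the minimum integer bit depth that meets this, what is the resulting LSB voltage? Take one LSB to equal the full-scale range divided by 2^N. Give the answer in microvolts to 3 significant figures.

Span: 0.785 V − (-0.785 V) = 1.57 V.
6.02 N + 1.76 ≥ 81.7 gives N ≥ 13.279, so the minimum integer is 14.
LSB = 1.57 V / 2^14 = 95.8 µV.

95.8 µV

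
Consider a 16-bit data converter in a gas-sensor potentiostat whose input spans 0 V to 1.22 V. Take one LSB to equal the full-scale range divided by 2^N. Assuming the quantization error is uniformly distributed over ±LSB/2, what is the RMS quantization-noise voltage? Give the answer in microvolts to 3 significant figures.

Range is 1.22 V.
Step size = 1.22/65536 V = 18.616 µV.
For a uniform distribution on [−LSB/2, +LSB/2], V_rms = LSB/√12 = 18.616 µV/3.4641 = 5.37 µV.

5.37 µV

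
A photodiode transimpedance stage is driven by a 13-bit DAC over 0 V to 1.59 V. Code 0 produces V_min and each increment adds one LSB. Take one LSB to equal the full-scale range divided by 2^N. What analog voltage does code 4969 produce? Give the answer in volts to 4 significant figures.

Span = 1.59 V. LSB = 1.59 V / 2^13.
V_out = V_min + code × LSB = 0 V + 4969 × 1.59 V / 8192
      = 0 + 0.964442 = 0.964442 V.

0.9644 V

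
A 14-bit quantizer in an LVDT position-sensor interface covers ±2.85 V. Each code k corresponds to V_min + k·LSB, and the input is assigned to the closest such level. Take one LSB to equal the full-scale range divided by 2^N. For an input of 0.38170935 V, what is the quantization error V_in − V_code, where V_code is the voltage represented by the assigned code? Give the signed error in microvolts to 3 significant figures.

+62.6 µV

Range = 2.85 − (-2.85) = 5.7 V. LSB = 5.7 V / 2^14 ≈ 347.9 µV.
(V_in − V_min)/LSB = (0.38170935 − (-2.85)) × 16384/5.7 = 9289.1800 → nearest code k = 9289.
V_code = V_min + k × range/2^14 = -2.85 + 9289 × 5.7/16384 = 0.38164672852 V.
e = 0.38170935 − (0.38164672852) = +62.6 µV.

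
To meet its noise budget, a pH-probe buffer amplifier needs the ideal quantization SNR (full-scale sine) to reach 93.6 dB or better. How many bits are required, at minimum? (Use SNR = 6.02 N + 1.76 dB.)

16 bits

Solving 6.02 N ≥ 93.6 − 1.76: N ≥ 15.256. Round up → N = 16.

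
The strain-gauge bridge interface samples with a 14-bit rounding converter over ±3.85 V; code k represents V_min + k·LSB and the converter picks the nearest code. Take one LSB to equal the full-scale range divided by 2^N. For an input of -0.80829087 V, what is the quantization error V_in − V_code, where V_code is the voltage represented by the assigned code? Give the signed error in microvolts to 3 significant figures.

+58.7 µV

Span: 3.85 V − (-3.85 V) = 7.7 V. LSB = 7.7 V / 2^14 ≈ 470.0 µV.
(-0.80829087 − (-3.85)) / LSB = 3.04170913 × 16384/7.7 = 6472.1250. Nearest integer: k = 6472.
V_code = -3.85 + (6472/16384) × 7.7 = -0.80834960938 V.
Error = V_in − V_code = -0.80829087 − (-0.80834960938) = +58.7 µV.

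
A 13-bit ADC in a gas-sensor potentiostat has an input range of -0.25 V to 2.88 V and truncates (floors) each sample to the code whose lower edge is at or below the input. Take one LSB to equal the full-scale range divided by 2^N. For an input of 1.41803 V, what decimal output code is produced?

4365

Range = 2.88 − (-0.25) = 3.13 V. LSB = 3.13 V / 2^13 ≈ 382.1 µV.
(V_in − V_min) × 2^13/range = (1.41803 − (-0.25)) × 8192/3.13 = 4365.656.
Floor → code = 4365.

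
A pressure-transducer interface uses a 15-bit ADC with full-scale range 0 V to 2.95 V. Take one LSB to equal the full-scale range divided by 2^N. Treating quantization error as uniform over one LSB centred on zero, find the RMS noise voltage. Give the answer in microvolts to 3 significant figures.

26.0 µV

Span = 2.95 V.
Step size = 2.95/32768 V = 90.027 µV.
For a uniform distribution on [−LSB/2, +LSB/2], V_rms = LSB/√12 = 90.027 µV/3.4641 = 26.0 µV.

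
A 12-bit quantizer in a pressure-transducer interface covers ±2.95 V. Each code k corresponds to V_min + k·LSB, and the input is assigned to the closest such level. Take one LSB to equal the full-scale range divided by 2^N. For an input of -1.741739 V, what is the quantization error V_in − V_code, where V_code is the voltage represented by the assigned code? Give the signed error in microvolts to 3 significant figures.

−260 µV

Span: 2.95 V − (-2.95 V) = 5.9 V. LSB = 5.9 V / 2^12 ≈ 1.440 mV.
(V_in − V_min)/LSB = (-1.741739 − (-2.95)) × 4096/5.9 = 838.8198 → nearest code k = 839.
V_code = -2.95 + (839/4096) × 5.9 = -1.741479492 V.
V_in − V_code = -1.741739 − (-1.741479492) = −260 µV.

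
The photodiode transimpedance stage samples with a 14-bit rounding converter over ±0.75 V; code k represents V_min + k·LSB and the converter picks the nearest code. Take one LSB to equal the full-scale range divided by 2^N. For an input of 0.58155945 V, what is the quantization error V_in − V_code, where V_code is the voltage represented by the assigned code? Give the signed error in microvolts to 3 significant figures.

+16.5 µV

Range = 0.75 − (-0.75) = 1.5 V. LSB = 1.5 V / 2^14 ≈ 91.55 µV.
(0.58155945 − (-0.75)) / LSB = 1.33155945 × 16384/1.5 = 14544.1800. Nearest integer: k = 14544.
V_code = -0.75 + (14544/16384) × 1.5 = 0.58154296875 V.
e = 0.58155945 − (0.58154296875) = +16.5 µV.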